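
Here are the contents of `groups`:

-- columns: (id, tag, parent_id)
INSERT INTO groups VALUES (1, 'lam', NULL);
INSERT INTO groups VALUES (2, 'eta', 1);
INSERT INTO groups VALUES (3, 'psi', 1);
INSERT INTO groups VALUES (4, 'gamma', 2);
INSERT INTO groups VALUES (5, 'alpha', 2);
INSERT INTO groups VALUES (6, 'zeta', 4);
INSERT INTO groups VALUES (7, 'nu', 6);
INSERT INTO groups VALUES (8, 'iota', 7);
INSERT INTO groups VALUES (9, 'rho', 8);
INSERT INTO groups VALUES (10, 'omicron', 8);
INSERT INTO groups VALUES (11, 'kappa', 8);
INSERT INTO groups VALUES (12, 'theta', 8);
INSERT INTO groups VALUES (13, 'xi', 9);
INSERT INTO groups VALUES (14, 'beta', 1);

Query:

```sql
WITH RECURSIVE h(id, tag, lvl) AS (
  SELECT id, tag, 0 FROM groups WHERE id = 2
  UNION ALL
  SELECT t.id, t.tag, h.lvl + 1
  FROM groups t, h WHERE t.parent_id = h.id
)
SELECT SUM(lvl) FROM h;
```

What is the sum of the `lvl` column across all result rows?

Base: id=2 (eta) at lvl 0.
Iteration 1: rows with parent_id in {2} -> gamma (id 4, lvl 1), alpha (id 5, lvl 1).
Iteration 2: rows with parent_id in {4,5} -> zeta (id 6, lvl 2).
Iteration 3: rows with parent_id in {6} -> nu (id 7, lvl 3).
Iteration 4: rows with parent_id in {7} -> iota (id 8, lvl 4).
Iteration 5: rows with parent_id in {8} -> rho (id 9, lvl 5), omicron (id 10, lvl 5), kappa (id 11, lvl 5), theta (id 12, lvl 5).
Iteration 6: rows with parent_id in {9,10,11,12} -> xi (id 13, lvl 6).
Iteration 7: no rows with parent_id in {13}; recursion stops.
SUM(lvl) = 0 + 1 + 1 + 2 + 3 + 4 + 5 + 5 + 5 + 5 + 6 = 37.

37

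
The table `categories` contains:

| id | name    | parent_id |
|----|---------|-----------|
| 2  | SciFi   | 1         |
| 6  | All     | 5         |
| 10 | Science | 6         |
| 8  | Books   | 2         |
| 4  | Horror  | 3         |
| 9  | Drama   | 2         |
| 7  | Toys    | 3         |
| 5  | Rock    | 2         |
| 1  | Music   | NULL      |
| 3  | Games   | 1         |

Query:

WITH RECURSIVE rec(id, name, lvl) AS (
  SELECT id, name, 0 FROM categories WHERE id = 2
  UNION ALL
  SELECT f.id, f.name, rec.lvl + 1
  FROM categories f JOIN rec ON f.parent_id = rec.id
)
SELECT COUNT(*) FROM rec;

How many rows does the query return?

Base: id=2 (SciFi) at lvl 0.
Iteration 1: rows with parent_id in {2} -> Rock (id 5, lvl 1), Books (id 8, lvl 1), Drama (id 9, lvl 1).
Iteration 2: rows with parent_id in {5,8,9} -> All (id 6, lvl 2).
Iteration 3: rows with parent_id in {6} -> Science (id 10, lvl 3).
Iteration 4: no rows with parent_id in {10}; recursion stops.
Total rows emitted: 6.

6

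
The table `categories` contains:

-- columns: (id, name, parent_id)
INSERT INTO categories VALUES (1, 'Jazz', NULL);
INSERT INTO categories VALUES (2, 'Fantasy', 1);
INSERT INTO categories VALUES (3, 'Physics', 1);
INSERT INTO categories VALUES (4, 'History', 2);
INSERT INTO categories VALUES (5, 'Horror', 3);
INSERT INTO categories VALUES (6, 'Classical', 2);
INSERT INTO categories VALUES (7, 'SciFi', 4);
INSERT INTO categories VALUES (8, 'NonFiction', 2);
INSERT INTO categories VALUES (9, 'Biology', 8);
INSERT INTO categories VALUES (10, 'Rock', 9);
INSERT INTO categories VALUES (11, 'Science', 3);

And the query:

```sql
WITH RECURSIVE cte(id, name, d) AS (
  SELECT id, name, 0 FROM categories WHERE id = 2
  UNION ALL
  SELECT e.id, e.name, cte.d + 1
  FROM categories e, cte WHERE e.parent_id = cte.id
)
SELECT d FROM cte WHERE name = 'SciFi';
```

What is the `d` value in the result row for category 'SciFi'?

Base: id=2 (Fantasy) at d 0.
Iteration 1: rows with parent_id in {2} -> History (id 4, d 1), Classical (id 6, d 1), NonFiction (id 8, d 1).
Iteration 2: rows with parent_id in {4,6,8} -> SciFi (id 7, d 2), Biology (id 9, d 2).
Iteration 3: rows with parent_id in {7,9} -> Rock (id 10, d 3).
Iteration 4: no rows with parent_id in {10}; recursion stops.

2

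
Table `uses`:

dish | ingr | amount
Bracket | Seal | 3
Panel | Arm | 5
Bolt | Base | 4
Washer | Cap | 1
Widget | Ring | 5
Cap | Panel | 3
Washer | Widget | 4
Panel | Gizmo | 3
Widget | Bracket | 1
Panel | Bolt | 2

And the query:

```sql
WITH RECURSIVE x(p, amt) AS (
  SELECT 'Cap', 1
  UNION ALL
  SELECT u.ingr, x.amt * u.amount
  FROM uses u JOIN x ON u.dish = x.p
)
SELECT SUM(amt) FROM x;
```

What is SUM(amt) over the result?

Base: (Cap, amt=1).
Iteration 1: components of {Cap} -> Panel = 1*3 = 3.
Iteration 2: components of {Panel} -> Arm = 3*5 = 15, Bolt = 3*2 = 6, Gizmo = 3*3 = 9.
Iteration 3: components of {Arm,Bolt,Gizmo} -> Base = 6*4 = 24.
Iteration 4: no further components; recursion stops.
SUM(amt) = 1 + 3 + 6 + 9 + 15 + 24 = 58.

58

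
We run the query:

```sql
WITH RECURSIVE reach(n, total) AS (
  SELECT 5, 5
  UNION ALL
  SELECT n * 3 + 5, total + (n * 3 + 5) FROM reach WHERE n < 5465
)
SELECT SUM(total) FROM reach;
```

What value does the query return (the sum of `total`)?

Base: n=5, total=5.
Iteration 1: 5 < 5465 holds -> n = 5 * 3 + 5 = 20, total = 5 + 20 = 25.
Iteration 2: 20 < 5465 holds -> n = 20 * 3 + 5 = 65, total = 25 + 65 = 90.
Iteration 3: 65 < 5465 holds -> n = 65 * 3 + 5 = 200, total = 90 + 200 = 290.
Iteration 4: 200 < 5465 holds -> n = 200 * 3 + 5 = 605, total = 290 + 605 = 895.
Iteration 5: 605 < 5465 holds -> n = 605 * 3 + 5 = 1820, total = 895 + 1820 = 2715.
Iteration 6: 1820 < 5465 holds -> n = 1820 * 3 + 5 = 5465, total = 2715 + 5465 = 8180.
Iteration 7: 5465 < 5465 fails; recursion stops.
SUM(total) = 5 + 25 + 90 + 290 + 895 + 2715 + 8180 = 12200.

12200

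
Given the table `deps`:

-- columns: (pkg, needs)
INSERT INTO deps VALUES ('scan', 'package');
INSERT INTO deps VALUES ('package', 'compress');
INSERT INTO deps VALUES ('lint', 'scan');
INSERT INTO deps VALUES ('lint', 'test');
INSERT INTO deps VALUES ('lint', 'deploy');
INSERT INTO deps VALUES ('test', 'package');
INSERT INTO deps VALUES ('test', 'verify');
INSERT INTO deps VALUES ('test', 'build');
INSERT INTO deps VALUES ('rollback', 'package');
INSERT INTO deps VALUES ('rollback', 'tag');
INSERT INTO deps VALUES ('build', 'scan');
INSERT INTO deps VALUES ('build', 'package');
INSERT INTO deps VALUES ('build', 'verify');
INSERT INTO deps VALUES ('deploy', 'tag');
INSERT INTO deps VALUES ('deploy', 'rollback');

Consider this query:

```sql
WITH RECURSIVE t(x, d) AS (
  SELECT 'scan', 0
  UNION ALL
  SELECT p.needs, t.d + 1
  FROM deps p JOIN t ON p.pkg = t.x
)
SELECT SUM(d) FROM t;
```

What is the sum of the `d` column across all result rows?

3

Base: (scan, d=0).
Iteration 1: edges from {scan} -> (package, d=1).
Iteration 2: edges from {package} -> (compress, d=2).
Iteration 3: no outgoing edges from {compress}; recursion stops.
SUM(d) = 0 + 1 + 2 = 3.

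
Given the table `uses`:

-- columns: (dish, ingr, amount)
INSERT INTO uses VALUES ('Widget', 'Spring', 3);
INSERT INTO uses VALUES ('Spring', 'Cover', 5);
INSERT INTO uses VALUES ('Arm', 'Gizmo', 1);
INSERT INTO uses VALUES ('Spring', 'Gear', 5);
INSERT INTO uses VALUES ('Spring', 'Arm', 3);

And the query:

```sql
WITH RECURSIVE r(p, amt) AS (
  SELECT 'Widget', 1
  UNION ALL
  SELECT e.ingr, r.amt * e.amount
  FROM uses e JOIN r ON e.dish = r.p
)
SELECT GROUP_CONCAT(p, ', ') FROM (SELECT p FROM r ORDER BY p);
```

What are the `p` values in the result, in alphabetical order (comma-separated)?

Arm, Cover, Gear, Gizmo, Spring, Widget

Base: (Widget, amt=1).
Iteration 1: components of {Widget} -> Spring = 1*3 = 3.
Iteration 2: components of {Spring} -> Arm = 3*3 = 9, Cover = 3*5 = 15, Gear = 3*5 = 15.
Iteration 3: components of {Arm,Cover,Gear} -> Gizmo = 9*1 = 9.
Iteration 4: no further components; recursion stops.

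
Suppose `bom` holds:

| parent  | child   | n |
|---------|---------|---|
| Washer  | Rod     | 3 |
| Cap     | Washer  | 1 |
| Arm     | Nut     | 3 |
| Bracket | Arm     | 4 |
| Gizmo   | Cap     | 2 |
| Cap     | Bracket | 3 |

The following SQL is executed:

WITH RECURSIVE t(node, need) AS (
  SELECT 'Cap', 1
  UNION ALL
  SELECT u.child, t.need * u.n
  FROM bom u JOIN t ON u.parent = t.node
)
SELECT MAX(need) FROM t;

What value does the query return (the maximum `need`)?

36

Base: (Cap, need=1).
Iteration 1: components of {Cap} -> Bracket = 1*3 = 3, Washer = 1*1 = 1.
Iteration 2: components of {Bracket,Washer} -> Arm = 3*4 = 12, Rod = 1*3 = 3.
Iteration 3: components of {Arm,Rod} -> Nut = 12*3 = 36.
Iteration 4: no further components; recursion stops.
need values: 1, 3, 1, 12, 3, 36; the maximum is 36.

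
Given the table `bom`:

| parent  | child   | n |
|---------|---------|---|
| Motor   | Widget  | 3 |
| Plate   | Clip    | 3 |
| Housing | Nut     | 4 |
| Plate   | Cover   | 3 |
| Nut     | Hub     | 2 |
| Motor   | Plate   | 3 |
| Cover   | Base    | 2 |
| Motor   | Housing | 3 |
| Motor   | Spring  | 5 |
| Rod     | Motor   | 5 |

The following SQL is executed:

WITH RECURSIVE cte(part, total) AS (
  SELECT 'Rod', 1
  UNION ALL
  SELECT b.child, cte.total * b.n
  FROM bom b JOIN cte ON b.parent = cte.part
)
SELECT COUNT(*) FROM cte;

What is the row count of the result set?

Base: (Rod, total=1).
Iteration 1: components of {Rod} -> Motor = 1*5 = 5.
Iteration 2: components of {Motor} -> Housing = 5*3 = 15, Plate = 5*3 = 15, Spring = 5*5 = 25, Widget = 5*3 = 15.
Iteration 3: components of {Housing,Plate,Spring,Widget} -> Clip = 15*3 = 45, Cover = 15*3 = 45, Nut = 15*4 = 60.
Iteration 4: components of {Clip,Cover,Nut} -> Base = 45*2 = 90, Hub = 60*2 = 120.
Iteration 5: no further components; recursion stops.
Total rows emitted: 11.

11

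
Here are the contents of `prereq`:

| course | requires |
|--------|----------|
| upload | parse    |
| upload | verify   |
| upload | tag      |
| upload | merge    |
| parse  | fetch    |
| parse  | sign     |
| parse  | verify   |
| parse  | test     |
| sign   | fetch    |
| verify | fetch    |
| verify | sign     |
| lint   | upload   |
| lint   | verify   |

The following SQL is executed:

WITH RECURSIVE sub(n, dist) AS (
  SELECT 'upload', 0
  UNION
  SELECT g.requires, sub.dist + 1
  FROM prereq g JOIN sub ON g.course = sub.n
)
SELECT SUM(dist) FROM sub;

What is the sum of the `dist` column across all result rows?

Base: (upload, dist=0).
Iteration 1: edges from {upload} -> (merge, dist=1), (parse, dist=1), (tag, dist=1), (verify, dist=1).
Iteration 2: edges from {merge,parse,tag,verify} -> (fetch, dist=2), (sign, dist=2), (test, dist=2), (verify, dist=2). [UNION drops 2 duplicate row(s)]
Iteration 3: edges from {fetch,sign,test,verify} -> (fetch, dist=3), (sign, dist=3). [UNION drops 1 duplicate row(s)]
Iteration 4: edges from {fetch,sign} -> (fetch, dist=4).
Iteration 5: no outgoing edges from {fetch}; recursion stops.
SUM(dist) = 0 + 1 + 1 + 1 + 1 + 2 + 2 + 2 + 2 + 3 + 3 + 4 = 22.

22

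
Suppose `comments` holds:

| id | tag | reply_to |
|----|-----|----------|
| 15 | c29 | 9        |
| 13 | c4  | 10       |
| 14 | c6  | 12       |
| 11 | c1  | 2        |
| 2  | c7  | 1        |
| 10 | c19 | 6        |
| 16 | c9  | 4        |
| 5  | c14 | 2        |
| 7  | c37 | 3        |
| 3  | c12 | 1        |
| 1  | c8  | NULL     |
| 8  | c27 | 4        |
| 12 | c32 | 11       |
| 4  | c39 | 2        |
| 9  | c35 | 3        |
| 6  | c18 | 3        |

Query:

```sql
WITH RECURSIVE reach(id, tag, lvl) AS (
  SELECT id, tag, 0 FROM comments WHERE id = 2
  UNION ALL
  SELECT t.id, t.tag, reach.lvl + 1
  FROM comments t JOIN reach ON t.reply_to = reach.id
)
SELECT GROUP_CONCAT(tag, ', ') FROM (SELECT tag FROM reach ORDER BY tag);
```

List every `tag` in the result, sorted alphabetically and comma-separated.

Base: id=2 (c7) at lvl 0.
Iteration 1: rows with reply_to in {2} -> c39 (id 4, lvl 1), c14 (id 5, lvl 1), c1 (id 11, lvl 1).
Iteration 2: rows with reply_to in {4,5,11} -> c27 (id 8, lvl 2), c32 (id 12, lvl 2), c9 (id 16, lvl 2).
Iteration 3: rows with reply_to in {8,12,16} -> c6 (id 14, lvl 3).
Iteration 4: no rows with reply_to in {14}; recursion stops.

c1, c14, c27, c32, c39, c6, c7, c9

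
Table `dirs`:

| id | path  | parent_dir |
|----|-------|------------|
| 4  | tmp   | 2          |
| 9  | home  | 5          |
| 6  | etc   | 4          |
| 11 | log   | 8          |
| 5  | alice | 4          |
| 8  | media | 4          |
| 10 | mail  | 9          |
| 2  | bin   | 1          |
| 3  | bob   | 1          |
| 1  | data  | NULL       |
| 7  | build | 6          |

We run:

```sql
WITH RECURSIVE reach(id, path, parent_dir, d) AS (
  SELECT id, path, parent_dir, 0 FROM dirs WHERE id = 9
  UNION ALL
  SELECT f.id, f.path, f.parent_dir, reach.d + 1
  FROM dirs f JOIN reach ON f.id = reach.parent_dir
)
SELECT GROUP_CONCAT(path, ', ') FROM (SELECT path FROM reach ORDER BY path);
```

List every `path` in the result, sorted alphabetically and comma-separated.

alice, bin, data, home, tmp

Base: id=9 (home), parent_dir=5, d 0.
Iteration 1: join on id=5 -> alice (id 5, parent_dir=4, d 1).
Iteration 2: join on id=4 -> tmp (id 4, parent_dir=2, d 2).
Iteration 3: join on id=2 -> bin (id 2, parent_dir=1, d 3).
Iteration 4: join on id=1 -> data (id 1, parent_dir=NULL, d 4).
Iteration 5: parent_dir is NULL; no match; recursion stops.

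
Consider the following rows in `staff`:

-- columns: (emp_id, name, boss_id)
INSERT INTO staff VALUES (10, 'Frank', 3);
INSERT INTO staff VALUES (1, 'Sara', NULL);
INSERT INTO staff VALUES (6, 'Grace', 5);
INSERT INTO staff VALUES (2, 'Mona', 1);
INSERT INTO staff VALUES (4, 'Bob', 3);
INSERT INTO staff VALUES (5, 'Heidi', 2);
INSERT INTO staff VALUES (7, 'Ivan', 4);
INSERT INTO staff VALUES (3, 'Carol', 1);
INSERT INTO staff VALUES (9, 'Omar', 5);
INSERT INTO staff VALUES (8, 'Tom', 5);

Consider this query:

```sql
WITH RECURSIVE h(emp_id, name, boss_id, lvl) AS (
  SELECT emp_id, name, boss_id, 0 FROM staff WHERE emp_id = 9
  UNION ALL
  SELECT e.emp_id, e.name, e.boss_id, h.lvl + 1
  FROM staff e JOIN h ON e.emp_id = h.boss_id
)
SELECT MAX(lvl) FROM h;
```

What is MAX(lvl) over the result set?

Base: emp_id=9 (Omar), boss_id=5, lvl 0.
Iteration 1: join on emp_id=5 -> Heidi (id 5, boss_id=2, lvl 1).
Iteration 2: join on emp_id=2 -> Mona (id 2, boss_id=1, lvl 2).
Iteration 3: join on emp_id=1 -> Sara (id 1, boss_id=NULL, lvl 3).
Iteration 4: boss_id is NULL; no match; recursion stops.
lvl values: 0, 1, 2, 3; the maximum is 3.

3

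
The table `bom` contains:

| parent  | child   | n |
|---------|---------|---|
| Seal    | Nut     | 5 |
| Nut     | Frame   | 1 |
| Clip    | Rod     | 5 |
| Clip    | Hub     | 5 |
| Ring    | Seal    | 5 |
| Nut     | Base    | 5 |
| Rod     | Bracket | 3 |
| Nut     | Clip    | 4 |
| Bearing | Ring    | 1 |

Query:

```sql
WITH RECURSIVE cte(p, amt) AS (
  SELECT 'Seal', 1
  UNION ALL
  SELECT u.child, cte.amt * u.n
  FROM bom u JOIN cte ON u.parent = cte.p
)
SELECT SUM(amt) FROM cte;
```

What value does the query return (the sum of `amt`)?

Base: (Seal, amt=1).
Iteration 1: components of {Seal} -> Nut = 1*5 = 5.
Iteration 2: components of {Nut} -> Base = 5*5 = 25, Clip = 5*4 = 20, Frame = 5*1 = 5.
Iteration 3: components of {Base,Clip,Frame} -> Hub = 20*5 = 100, Rod = 20*5 = 100.
Iteration 4: components of {Hub,Rod} -> Bracket = 100*3 = 300.
Iteration 5: no further components; recursion stops.
SUM(amt) = 1 + 5 + 5 + 20 + 25 + 100 + 100 + 300 = 556.

556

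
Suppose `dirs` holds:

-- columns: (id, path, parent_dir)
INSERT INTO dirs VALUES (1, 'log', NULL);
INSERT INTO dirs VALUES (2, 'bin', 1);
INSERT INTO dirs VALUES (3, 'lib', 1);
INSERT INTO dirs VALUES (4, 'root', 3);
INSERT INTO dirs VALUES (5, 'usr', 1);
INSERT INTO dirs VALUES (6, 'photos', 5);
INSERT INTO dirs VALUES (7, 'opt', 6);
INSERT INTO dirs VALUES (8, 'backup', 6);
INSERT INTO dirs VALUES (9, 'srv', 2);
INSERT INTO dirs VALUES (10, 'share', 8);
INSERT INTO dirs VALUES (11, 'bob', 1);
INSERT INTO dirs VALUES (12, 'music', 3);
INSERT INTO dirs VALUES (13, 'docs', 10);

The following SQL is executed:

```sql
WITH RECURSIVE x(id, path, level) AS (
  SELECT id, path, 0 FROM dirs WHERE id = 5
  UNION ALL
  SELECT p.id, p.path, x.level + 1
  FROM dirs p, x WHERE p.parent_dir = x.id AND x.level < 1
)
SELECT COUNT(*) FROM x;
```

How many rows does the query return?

2

Base: id=5 (usr) at level 0.
Iteration 1: rows with parent_dir in {5} -> photos (id 6, level 1).
Iteration 2: level < 1 fails for all current rows; recursion stops.
Total rows emitted: 2.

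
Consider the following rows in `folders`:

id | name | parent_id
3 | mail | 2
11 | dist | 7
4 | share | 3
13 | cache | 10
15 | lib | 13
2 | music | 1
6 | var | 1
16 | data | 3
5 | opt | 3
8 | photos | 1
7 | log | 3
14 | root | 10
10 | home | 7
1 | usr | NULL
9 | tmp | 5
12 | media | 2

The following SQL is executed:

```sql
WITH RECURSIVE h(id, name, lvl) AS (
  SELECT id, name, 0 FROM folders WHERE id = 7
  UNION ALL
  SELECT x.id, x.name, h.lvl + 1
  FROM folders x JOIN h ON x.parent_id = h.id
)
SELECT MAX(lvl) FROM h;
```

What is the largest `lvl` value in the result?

Base: id=7 (log) at lvl 0.
Iteration 1: rows with parent_id in {7} -> home (id 10, lvl 1), dist (id 11, lvl 1).
Iteration 2: rows with parent_id in {10,11} -> cache (id 13, lvl 2), root (id 14, lvl 2).
Iteration 3: rows with parent_id in {13,14} -> lib (id 15, lvl 3).
Iteration 4: no rows with parent_id in {15}; recursion stops.
lvl values: 0, 1, 1, 2, 2, 3; the maximum is 3.

3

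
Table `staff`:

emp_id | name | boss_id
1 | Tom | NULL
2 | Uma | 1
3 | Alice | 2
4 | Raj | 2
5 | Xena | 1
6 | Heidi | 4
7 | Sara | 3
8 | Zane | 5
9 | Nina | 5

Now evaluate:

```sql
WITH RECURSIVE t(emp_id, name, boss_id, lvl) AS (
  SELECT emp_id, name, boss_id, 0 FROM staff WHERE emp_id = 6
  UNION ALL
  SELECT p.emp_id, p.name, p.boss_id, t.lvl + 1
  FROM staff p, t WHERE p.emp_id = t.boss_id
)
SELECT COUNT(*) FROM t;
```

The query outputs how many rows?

Base: emp_id=6 (Heidi), boss_id=4, lvl 0.
Iteration 1: join on emp_id=4 -> Raj (id 4, boss_id=2, lvl 1).
Iteration 2: join on emp_id=2 -> Uma (id 2, boss_id=1, lvl 2).
Iteration 3: join on emp_id=1 -> Tom (id 1, boss_id=NULL, lvl 3).
Iteration 4: boss_id is NULL; no match; recursion stops.
Total rows emitted: 4.

4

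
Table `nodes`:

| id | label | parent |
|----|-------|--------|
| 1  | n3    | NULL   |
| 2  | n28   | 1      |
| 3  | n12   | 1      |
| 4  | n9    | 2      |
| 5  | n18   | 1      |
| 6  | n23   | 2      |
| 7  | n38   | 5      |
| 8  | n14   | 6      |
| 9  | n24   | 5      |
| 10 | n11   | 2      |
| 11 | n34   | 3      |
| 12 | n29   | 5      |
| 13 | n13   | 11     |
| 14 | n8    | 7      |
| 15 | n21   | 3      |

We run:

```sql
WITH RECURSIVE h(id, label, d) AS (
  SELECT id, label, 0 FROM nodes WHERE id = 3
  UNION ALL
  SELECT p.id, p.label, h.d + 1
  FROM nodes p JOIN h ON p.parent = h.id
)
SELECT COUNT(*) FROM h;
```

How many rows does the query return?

Base: id=3 (n12) at d 0.
Iteration 1: rows with parent in {3} -> n34 (id 11, d 1), n21 (id 15, d 1).
Iteration 2: rows with parent in {11,15} -> n13 (id 13, d 2).
Iteration 3: no rows with parent in {13}; recursion stops.
Total rows emitted: 4.

4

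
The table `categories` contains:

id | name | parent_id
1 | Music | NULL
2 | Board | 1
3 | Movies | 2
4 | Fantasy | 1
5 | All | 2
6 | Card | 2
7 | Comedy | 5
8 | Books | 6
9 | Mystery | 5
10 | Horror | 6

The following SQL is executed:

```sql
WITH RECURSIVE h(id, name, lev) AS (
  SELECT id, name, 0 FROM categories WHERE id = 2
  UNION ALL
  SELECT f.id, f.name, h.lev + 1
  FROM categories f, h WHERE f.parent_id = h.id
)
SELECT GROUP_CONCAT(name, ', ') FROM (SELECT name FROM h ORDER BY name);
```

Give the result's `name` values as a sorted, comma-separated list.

All, Board, Books, Card, Comedy, Horror, Movies, Mystery

Base: id=2 (Board) at lev 0.
Iteration 1: rows with parent_id in {2} -> Movies (id 3, lev 1), All (id 5, lev 1), Card (id 6, lev 1).
Iteration 2: rows with parent_id in {3,5,6} -> Comedy (id 7, lev 2), Books (id 8, lev 2), Mystery (id 9, lev 2), Horror (id 10, lev 2).
Iteration 3: no rows with parent_id in {7,8,9,10}; recursion stops.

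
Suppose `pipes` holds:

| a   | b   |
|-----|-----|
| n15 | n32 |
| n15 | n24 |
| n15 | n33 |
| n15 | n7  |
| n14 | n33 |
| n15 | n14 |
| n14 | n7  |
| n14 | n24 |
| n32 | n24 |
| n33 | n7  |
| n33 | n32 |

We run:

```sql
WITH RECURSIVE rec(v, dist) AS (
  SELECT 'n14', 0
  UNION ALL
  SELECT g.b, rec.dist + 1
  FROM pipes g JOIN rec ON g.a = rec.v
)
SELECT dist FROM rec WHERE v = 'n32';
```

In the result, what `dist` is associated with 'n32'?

Base: (n14, dist=0).
Iteration 1: edges from {n14} -> (n24, dist=1), (n33, dist=1), (n7, dist=1).
Iteration 2: edges from {n24,n33,n7} -> (n32, dist=2), (n7, dist=2).
Iteration 3: edges from {n32,n7} -> (n24, dist=3).
Iteration 4: no outgoing edges from {n24}; recursion stops.

2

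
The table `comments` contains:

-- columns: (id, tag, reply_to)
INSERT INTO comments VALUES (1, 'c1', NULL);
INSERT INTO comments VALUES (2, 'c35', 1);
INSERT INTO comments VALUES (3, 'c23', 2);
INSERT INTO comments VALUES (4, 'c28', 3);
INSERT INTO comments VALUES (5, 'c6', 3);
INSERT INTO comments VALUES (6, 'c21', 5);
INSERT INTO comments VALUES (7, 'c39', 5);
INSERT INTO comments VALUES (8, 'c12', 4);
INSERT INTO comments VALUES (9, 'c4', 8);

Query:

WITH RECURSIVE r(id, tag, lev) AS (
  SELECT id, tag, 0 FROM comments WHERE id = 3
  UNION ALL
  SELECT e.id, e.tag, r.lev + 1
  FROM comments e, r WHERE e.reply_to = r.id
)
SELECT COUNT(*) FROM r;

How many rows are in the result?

7

Base: id=3 (c23) at lev 0.
Iteration 1: rows with reply_to in {3} -> c28 (id 4, lev 1), c6 (id 5, lev 1).
Iteration 2: rows with reply_to in {4,5} -> c21 (id 6, lev 2), c39 (id 7, lev 2), c12 (id 8, lev 2).
Iteration 3: rows with reply_to in {6,7,8} -> c4 (id 9, lev 3).
Iteration 4: no rows with reply_to in {9}; recursion stops.
Total rows emitted: 7.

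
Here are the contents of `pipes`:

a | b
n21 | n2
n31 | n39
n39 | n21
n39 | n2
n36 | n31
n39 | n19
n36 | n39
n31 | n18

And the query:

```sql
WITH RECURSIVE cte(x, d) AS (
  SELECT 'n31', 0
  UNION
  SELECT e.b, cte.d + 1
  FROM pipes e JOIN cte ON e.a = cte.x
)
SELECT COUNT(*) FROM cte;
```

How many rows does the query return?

Base: (n31, d=0).
Iteration 1: edges from {n31} -> (n18, d=1), (n39, d=1).
Iteration 2: edges from {n18,n39} -> (n19, d=2), (n2, d=2), (n21, d=2).
Iteration 3: edges from {n19,n2,n21} -> (n2, d=3).
Iteration 4: no outgoing edges from {n2}; recursion stops.
Total rows emitted: 7.

7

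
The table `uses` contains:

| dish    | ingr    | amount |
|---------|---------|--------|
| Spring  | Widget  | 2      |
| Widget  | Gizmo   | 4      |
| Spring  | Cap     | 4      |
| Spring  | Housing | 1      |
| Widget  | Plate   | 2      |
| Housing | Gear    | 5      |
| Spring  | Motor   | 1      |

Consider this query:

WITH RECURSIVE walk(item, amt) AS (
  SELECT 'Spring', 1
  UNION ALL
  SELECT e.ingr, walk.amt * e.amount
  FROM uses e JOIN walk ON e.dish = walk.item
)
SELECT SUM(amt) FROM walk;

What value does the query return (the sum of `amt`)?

Base: (Spring, amt=1).
Iteration 1: components of {Spring} -> Cap = 1*4 = 4, Housing = 1*1 = 1, Motor = 1*1 = 1, Widget = 1*2 = 2.
Iteration 2: components of {Cap,Housing,Motor,Widget} -> Gear = 1*5 = 5, Gizmo = 2*4 = 8, Plate = 2*2 = 4.
Iteration 3: no further components; recursion stops.
SUM(amt) = 1 + 2 + 4 + 1 + 1 + 8 + 4 + 5 = 26.

26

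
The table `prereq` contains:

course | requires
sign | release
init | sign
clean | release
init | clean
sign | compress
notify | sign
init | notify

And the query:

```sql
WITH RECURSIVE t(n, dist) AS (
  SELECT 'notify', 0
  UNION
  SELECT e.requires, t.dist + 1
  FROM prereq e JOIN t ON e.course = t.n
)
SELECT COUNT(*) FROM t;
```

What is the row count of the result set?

4

Base: (notify, dist=0).
Iteration 1: edges from {notify} -> (sign, dist=1).
Iteration 2: edges from {sign} -> (compress, dist=2), (release, dist=2).
Iteration 3: no outgoing edges from {compress,release}; recursion stops.
Total rows emitted: 4.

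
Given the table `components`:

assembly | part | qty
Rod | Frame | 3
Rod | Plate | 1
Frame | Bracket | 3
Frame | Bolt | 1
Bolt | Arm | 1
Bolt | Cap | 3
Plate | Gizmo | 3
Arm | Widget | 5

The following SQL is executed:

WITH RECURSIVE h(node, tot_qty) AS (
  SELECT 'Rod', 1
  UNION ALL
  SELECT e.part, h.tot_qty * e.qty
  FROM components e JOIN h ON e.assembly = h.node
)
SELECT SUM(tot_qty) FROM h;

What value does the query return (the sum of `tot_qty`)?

Base: (Rod, tot_qty=1).
Iteration 1: components of {Rod} -> Frame = 1*3 = 3, Plate = 1*1 = 1.
Iteration 2: components of {Frame,Plate} -> Bolt = 3*1 = 3, Bracket = 3*3 = 9, Gizmo = 1*3 = 3.
Iteration 3: components of {Bolt,Bracket,Gizmo} -> Arm = 3*1 = 3, Cap = 3*3 = 9.
Iteration 4: components of {Arm,Cap} -> Widget = 3*5 = 15.
Iteration 5: no further components; recursion stops.
SUM(tot_qty) = 1 + 3 + 1 + 9 + 3 + 3 + 3 + 9 + 15 = 47.

47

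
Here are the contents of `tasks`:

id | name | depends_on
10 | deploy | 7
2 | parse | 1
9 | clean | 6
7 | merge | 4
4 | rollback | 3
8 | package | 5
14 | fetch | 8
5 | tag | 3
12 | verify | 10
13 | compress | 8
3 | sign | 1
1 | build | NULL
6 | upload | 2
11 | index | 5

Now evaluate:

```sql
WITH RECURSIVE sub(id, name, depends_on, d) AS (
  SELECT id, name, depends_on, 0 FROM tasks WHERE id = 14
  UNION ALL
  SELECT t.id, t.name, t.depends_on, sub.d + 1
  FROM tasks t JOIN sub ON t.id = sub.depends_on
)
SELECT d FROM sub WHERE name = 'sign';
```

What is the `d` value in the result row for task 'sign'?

3

Base: id=14 (fetch), depends_on=8, d 0.
Iteration 1: join on id=8 -> package (id 8, depends_on=5, d 1).
Iteration 2: join on id=5 -> tag (id 5, depends_on=3, d 2).
Iteration 3: join on id=3 -> sign (id 3, depends_on=1, d 3).
Iteration 4: join on id=1 -> build (id 1, depends_on=NULL, d 4).
Iteration 5: depends_on is NULL; no match; recursion stops.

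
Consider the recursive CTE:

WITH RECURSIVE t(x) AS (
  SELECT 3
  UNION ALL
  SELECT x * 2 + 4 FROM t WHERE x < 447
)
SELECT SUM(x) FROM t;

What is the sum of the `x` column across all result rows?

1753

Base: x=3.
Iteration 1: 3 < 447 holds -> x = 3 * 2 + 4 = 10.
Iteration 2: 10 < 447 holds -> x = 10 * 2 + 4 = 24.
Iteration 3: 24 < 447 holds -> x = 24 * 2 + 4 = 52.
Iteration 4: 52 < 447 holds -> x = 52 * 2 + 4 = 108.
Iteration 5: 108 < 447 holds -> x = 108 * 2 + 4 = 220.
Iteration 6: 220 < 447 holds -> x = 220 * 2 + 4 = 444.
Iteration 7: 444 < 447 holds -> x = 444 * 2 + 4 = 892.
Iteration 8: 892 < 447 fails; recursion stops.
SUM(x) = 3 + 10 + 24 + 52 + 108 + 220 + 444 + 892 = 1753.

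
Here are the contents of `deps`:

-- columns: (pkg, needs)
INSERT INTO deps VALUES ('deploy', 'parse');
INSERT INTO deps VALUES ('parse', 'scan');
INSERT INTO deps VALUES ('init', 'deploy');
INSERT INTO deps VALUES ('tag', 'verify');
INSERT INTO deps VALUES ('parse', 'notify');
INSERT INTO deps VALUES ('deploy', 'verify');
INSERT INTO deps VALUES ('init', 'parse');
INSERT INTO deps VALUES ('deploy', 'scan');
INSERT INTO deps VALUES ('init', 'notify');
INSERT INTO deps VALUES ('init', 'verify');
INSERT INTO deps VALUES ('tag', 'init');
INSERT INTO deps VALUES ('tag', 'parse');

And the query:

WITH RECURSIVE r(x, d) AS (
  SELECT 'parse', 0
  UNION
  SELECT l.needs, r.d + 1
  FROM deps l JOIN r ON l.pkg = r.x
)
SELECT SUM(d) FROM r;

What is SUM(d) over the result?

2

Base: (parse, d=0).
Iteration 1: edges from {parse} -> (notify, d=1), (scan, d=1).
Iteration 2: no outgoing edges from {notify,scan}; recursion stops.
SUM(d) = 0 + 1 + 1 = 2.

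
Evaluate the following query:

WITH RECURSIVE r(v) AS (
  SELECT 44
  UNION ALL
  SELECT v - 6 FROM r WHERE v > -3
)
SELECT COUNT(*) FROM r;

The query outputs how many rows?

9

Base: v=44.
Iteration 1: 44 > -3 holds -> v = 44 - 6 = 38.
Iteration 2: 38 > -3 holds -> v = 38 - 6 = 32.
Iteration 3: 32 > -3 holds -> v = 32 - 6 = 26.
Iteration 4: 26 > -3 holds -> v = 26 - 6 = 20.
Iteration 5: 20 > -3 holds -> v = 20 - 6 = 14.
Iteration 6: 14 > -3 holds -> v = 14 - 6 = 8.
Iteration 7: 8 > -3 holds -> v = 8 - 6 = 2.
Iteration 8: 2 > -3 holds -> v = 2 - 6 = -4.
Iteration 9: -4 > -3 fails; recursion stops.
Total rows emitted: 9.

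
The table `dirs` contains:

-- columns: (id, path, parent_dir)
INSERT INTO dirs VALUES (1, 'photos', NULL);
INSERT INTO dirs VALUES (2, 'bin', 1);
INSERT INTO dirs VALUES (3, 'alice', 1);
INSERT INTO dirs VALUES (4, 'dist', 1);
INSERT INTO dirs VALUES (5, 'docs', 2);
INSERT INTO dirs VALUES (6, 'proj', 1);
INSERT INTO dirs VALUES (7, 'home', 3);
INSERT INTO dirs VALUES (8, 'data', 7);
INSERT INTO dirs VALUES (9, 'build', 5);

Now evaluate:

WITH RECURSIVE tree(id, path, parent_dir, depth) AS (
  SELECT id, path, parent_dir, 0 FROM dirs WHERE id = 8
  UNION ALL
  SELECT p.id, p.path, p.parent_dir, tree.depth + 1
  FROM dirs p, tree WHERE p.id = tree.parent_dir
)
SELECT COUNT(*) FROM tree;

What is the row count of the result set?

Base: id=8 (data), parent_dir=7, depth 0.
Iteration 1: join on id=7 -> home (id 7, parent_dir=3, depth 1).
Iteration 2: join on id=3 -> alice (id 3, parent_dir=1, depth 2).
Iteration 3: join on id=1 -> photos (id 1, parent_dir=NULL, depth 3).
Iteration 4: parent_dir is NULL; no match; recursion stops.
Total rows emitted: 4.

4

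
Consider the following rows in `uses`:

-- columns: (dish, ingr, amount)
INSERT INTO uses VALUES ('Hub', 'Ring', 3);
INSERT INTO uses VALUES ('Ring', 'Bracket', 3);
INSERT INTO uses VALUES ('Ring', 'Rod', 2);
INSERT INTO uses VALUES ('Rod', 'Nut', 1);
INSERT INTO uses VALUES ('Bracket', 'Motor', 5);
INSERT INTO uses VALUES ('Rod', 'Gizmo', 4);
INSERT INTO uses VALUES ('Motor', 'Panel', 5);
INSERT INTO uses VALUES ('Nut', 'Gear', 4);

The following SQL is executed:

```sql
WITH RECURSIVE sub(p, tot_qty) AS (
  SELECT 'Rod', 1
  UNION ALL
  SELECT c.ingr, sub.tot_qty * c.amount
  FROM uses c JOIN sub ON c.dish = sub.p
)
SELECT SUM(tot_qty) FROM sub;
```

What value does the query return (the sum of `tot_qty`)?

10

Base: (Rod, tot_qty=1).
Iteration 1: components of {Rod} -> Gizmo = 1*4 = 4, Nut = 1*1 = 1.
Iteration 2: components of {Gizmo,Nut} -> Gear = 1*4 = 4.
Iteration 3: no further components; recursion stops.
SUM(tot_qty) = 1 + 1 + 4 + 4 = 10.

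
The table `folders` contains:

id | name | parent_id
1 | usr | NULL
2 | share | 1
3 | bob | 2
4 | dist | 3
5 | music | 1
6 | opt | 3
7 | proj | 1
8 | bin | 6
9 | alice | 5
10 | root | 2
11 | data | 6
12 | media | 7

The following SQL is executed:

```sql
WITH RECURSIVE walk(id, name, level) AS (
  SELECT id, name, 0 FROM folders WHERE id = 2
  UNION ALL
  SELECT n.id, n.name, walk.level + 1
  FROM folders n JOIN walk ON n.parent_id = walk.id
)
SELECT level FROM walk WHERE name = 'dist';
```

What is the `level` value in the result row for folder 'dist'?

2

Base: id=2 (share) at level 0.
Iteration 1: rows with parent_id in {2} -> bob (id 3, level 1), root (id 10, level 1).
Iteration 2: rows with parent_id in {3,10} -> dist (id 4, level 2), opt (id 6, level 2).
Iteration 3: rows with parent_id in {4,6} -> bin (id 8, level 3), data (id 11, level 3).
Iteration 4: no rows with parent_id in {8,11}; recursion stops.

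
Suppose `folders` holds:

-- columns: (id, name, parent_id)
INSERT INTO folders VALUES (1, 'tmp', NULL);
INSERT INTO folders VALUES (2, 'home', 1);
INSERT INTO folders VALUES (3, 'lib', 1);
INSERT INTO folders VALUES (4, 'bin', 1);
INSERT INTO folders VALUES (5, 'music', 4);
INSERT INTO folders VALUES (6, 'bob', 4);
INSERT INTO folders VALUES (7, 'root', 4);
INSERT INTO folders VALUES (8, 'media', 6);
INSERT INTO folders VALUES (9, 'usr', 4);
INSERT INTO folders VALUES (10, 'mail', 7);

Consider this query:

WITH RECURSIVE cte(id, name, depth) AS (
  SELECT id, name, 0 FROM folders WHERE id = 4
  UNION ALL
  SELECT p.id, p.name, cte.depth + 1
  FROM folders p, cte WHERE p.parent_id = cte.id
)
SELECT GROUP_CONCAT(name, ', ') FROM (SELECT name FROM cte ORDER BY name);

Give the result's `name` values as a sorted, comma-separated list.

bin, bob, mail, media, music, root, usr

Base: id=4 (bin) at depth 0.
Iteration 1: rows with parent_id in {4} -> music (id 5, depth 1), bob (id 6, depth 1), root (id 7, depth 1), usr (id 9, depth 1).
Iteration 2: rows with parent_id in {5,6,7,9} -> media (id 8, depth 2), mail (id 10, depth 2).
Iteration 3: no rows with parent_id in {8,10}; recursion stops.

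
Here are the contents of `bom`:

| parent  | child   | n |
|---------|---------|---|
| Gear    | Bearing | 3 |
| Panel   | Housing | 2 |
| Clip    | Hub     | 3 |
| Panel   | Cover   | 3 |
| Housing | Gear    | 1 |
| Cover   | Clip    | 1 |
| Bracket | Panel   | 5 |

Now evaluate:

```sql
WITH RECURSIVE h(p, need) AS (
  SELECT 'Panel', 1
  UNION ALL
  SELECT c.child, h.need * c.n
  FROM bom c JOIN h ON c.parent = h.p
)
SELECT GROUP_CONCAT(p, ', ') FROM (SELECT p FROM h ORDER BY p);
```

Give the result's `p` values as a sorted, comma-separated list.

Base: (Panel, need=1).
Iteration 1: components of {Panel} -> Cover = 1*3 = 3, Housing = 1*2 = 2.
Iteration 2: components of {Cover,Housing} -> Clip = 3*1 = 3, Gear = 2*1 = 2.
Iteration 3: components of {Clip,Gear} -> Bearing = 2*3 = 6, Hub = 3*3 = 9.
Iteration 4: no further components; recursion stops.

Bearing, Clip, Cover, Gear, Housing, Hub, Panel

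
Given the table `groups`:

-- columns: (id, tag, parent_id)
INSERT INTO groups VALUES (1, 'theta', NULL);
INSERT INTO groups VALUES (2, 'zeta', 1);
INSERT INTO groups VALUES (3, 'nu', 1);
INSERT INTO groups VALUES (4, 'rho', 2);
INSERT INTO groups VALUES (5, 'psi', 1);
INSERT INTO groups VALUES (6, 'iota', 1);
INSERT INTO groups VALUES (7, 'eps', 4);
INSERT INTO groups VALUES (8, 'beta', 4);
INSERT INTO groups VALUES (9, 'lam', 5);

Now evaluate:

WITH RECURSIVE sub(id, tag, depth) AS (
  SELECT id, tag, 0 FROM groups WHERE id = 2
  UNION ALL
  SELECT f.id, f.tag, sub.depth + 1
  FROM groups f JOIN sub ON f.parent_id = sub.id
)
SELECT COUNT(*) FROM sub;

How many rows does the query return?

4

Base: id=2 (zeta) at depth 0.
Iteration 1: rows with parent_id in {2} -> rho (id 4, depth 1).
Iteration 2: rows with parent_id in {4} -> eps (id 7, depth 2), beta (id 8, depth 2).
Iteration 3: no rows with parent_id in {7,8}; recursion stops.
Total rows emitted: 4.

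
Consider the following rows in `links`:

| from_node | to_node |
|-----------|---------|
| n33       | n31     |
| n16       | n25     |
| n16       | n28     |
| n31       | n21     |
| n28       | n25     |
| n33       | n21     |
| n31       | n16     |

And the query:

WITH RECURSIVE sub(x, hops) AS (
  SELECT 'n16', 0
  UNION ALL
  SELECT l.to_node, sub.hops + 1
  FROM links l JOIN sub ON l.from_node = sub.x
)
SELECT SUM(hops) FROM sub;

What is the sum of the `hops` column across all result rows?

Base: (n16, hops=0).
Iteration 1: edges from {n16} -> (n25, hops=1), (n28, hops=1).
Iteration 2: edges from {n25,n28} -> (n25, hops=2).
Iteration 3: no outgoing edges from {n25}; recursion stops.
SUM(hops) = 0 + 1 + 1 + 2 = 4.

4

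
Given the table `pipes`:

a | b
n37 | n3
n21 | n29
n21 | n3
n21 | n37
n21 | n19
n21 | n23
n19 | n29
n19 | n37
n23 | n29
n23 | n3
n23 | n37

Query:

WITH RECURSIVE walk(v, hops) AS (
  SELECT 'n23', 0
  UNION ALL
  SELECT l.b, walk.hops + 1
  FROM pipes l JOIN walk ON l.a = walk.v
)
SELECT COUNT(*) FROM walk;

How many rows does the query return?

5

Base: (n23, hops=0).
Iteration 1: edges from {n23} -> (n29, hops=1), (n3, hops=1), (n37, hops=1).
Iteration 2: edges from {n29,n3,n37} -> (n3, hops=2).
Iteration 3: no outgoing edges from {n3}; recursion stops.
Total rows emitted: 5.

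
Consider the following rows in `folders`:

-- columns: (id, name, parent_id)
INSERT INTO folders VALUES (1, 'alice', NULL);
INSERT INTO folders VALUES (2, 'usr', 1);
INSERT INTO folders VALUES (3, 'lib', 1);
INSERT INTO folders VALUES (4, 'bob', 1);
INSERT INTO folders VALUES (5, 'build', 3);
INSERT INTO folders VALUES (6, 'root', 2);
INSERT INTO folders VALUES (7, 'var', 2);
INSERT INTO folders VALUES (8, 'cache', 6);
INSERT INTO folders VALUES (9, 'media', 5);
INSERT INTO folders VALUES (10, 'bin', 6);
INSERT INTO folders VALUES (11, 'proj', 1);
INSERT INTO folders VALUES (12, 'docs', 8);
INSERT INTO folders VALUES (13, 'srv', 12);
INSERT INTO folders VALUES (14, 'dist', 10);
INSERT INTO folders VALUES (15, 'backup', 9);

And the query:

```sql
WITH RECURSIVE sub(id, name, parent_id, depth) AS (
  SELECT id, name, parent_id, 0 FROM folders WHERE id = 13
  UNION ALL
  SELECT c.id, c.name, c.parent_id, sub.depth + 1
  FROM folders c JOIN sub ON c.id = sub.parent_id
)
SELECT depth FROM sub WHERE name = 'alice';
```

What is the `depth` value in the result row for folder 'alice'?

Base: id=13 (srv), parent_id=12, depth 0.
Iteration 1: join on id=12 -> docs (id 12, parent_id=8, depth 1).
Iteration 2: join on id=8 -> cache (id 8, parent_id=6, depth 2).
Iteration 3: join on id=6 -> root (id 6, parent_id=2, depth 3).
Iteration 4: join on id=2 -> usr (id 2, parent_id=1, depth 4).
Iteration 5: join on id=1 -> alice (id 1, parent_id=NULL, depth 5).
Iteration 6: parent_id is NULL; no match; recursion stops.

5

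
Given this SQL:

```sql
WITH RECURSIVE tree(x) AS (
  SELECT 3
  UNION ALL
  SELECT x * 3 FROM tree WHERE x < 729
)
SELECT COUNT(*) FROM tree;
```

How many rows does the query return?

6

Base: x=3.
Iteration 1: 3 < 729 holds -> x = 3 * 3 = 9.
Iteration 2: 9 < 729 holds -> x = 9 * 3 = 27.
Iteration 3: 27 < 729 holds -> x = 27 * 3 = 81.
Iteration 4: 81 < 729 holds -> x = 81 * 3 = 243.
Iteration 5: 243 < 729 holds -> x = 243 * 3 = 729.
Iteration 6: 729 < 729 fails; recursion stops.
Total rows emitted: 6.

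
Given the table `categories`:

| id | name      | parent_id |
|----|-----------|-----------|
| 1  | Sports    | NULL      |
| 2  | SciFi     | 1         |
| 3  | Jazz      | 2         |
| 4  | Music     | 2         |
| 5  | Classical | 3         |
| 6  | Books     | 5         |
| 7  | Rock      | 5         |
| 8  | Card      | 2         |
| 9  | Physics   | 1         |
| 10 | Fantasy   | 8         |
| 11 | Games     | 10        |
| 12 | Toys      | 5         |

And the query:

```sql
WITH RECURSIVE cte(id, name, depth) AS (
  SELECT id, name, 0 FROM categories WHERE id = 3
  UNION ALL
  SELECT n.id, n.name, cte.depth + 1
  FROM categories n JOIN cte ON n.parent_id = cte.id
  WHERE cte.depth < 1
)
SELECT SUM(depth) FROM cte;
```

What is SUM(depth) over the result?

Base: id=3 (Jazz) at depth 0.
Iteration 1: rows with parent_id in {3} -> Classical (id 5, depth 1).
Iteration 2: depth < 1 fails for all current rows; recursion stops.
SUM(depth) = 0 + 1 = 1.

1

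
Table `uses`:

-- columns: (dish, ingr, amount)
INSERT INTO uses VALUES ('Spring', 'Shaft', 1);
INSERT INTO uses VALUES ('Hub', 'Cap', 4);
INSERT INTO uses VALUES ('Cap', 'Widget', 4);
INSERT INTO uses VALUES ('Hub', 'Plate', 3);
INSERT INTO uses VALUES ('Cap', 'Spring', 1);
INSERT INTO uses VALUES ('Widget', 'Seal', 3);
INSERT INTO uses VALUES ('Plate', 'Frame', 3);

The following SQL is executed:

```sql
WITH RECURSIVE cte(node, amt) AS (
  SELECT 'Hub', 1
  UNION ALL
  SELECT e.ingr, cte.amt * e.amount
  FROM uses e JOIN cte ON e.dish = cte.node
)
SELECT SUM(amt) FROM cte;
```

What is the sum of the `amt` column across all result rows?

89

Base: (Hub, amt=1).
Iteration 1: components of {Hub} -> Cap = 1*4 = 4, Plate = 1*3 = 3.
Iteration 2: components of {Cap,Plate} -> Frame = 3*3 = 9, Spring = 4*1 = 4, Widget = 4*4 = 16.
Iteration 3: components of {Frame,Spring,Widget} -> Seal = 16*3 = 48, Shaft = 4*1 = 4.
Iteration 4: no further components; recursion stops.
SUM(amt) = 1 + 4 + 3 + 4 + 16 + 9 + 4 + 48 = 89.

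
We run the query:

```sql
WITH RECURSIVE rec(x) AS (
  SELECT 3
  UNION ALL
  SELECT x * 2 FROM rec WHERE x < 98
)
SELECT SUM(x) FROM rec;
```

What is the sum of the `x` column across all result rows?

Base: x=3.
Iteration 1: 3 < 98 holds -> x = 3 * 2 = 6.
Iteration 2: 6 < 98 holds -> x = 6 * 2 = 12.
Iteration 3: 12 < 98 holds -> x = 12 * 2 = 24.
Iteration 4: 24 < 98 holds -> x = 24 * 2 = 48.
Iteration 5: 48 < 98 holds -> x = 48 * 2 = 96.
Iteration 6: 96 < 98 holds -> x = 96 * 2 = 192.
Iteration 7: 192 < 98 fails; recursion stops.
SUM(x) = 3 + 6 + 12 + 24 + 48 + 96 + 192 = 381.

381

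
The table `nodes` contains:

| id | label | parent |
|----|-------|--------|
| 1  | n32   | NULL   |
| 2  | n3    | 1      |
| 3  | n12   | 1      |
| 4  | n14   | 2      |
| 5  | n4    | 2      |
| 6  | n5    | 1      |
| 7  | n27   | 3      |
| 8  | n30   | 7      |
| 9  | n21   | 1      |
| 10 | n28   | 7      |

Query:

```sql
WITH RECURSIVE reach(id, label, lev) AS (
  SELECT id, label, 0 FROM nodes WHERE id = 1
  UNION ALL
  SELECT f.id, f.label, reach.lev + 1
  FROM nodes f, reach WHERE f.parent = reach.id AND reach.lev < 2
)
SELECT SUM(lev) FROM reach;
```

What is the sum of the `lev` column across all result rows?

10

Base: id=1 (n32) at lev 0.
Iteration 1: rows with parent in {1} -> n3 (id 2, lev 1), n12 (id 3, lev 1), n5 (id 6, lev 1), n21 (id 9, lev 1).
Iteration 2: rows with parent in {2,3,6,9} -> n14 (id 4, lev 2), n4 (id 5, lev 2), n27 (id 7, lev 2).
Iteration 3: lev < 2 fails for all current rows; recursion stops.
SUM(lev) = 0 + 1 + 1 + 1 + 1 + 2 + 2 + 2 = 10.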